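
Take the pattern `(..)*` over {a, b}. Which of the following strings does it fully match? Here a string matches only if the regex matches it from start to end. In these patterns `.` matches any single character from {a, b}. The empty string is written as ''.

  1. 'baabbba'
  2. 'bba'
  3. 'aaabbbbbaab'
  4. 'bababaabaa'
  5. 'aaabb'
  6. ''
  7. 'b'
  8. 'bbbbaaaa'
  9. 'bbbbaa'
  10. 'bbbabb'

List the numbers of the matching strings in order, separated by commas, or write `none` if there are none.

1 → no match
2 → no match
3 → no match
4 → match
5 → no match
6 → match
7 → no match
8 → match
9 → match
10 → match

4, 6, 8, 9, 10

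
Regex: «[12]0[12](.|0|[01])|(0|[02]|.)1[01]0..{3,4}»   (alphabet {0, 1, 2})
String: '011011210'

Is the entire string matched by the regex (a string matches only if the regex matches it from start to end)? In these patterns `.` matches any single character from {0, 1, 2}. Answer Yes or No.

Yes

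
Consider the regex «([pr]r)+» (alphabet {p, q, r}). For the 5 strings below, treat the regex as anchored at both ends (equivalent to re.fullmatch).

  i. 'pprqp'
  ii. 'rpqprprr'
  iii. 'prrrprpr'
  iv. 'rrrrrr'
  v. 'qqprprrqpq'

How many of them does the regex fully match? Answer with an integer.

i → no match — must end with 'r'
ii → no match
iii → match
iv → match
v → no match — must end with 'r'
Total matched: 2

2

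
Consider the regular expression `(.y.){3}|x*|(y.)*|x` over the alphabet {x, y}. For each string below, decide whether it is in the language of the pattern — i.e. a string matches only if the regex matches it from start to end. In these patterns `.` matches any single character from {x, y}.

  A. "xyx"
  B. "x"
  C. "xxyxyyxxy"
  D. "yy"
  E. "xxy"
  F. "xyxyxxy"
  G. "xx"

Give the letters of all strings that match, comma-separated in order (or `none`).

A → no match
B → match
C → no match
D → match
E → no match
F → no match
G → match

B, D, G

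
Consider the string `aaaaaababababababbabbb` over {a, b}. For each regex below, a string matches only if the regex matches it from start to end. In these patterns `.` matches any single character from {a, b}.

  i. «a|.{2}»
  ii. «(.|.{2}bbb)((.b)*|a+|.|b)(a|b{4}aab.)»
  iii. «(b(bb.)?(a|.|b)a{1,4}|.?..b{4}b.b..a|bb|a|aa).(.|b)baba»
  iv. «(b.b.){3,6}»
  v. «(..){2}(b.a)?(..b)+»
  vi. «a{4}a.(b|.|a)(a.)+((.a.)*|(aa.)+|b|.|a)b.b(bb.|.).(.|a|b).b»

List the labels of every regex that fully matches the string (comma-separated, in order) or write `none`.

i → no match
ii → no match
iii → no match — must end with `baba`
iv → no match — must start with `b`
v → no match
vi → match

vi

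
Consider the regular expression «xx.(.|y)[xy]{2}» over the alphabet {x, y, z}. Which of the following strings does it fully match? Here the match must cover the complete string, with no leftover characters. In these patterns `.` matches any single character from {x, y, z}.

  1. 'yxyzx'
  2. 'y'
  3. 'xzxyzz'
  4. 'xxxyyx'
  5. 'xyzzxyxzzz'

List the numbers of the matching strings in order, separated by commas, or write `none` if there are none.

4

1 → no match — must start with 'xx'
2 → no match — must start with 'xx'
3 → no match — must start with 'xx'
4 → match
5 → no match — must start with 'xx'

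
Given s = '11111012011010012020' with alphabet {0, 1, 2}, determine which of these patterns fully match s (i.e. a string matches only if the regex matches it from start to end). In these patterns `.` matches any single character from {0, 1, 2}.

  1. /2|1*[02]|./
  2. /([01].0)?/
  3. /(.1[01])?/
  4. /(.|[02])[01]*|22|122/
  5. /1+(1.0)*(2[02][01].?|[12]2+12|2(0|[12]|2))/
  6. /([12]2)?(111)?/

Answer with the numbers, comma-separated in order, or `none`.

1 → no match
2 → no match
3 → no match
4 → no match
5 → match
6 → no match

5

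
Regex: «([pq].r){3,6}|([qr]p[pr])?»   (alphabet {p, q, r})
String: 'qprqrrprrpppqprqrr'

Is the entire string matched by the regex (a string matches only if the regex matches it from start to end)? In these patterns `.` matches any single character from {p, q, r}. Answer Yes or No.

No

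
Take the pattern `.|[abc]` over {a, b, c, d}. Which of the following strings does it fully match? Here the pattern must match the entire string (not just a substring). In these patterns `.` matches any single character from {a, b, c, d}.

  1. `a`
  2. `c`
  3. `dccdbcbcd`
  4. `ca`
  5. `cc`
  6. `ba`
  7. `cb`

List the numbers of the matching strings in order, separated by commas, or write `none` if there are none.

1, 2

1. `a` → match
2. `c` → match
3. `dccdbcbcd` → no match
4. `ca` → no match
5. `cc` → no match
6. `ba` → no match
7. `cb` → no match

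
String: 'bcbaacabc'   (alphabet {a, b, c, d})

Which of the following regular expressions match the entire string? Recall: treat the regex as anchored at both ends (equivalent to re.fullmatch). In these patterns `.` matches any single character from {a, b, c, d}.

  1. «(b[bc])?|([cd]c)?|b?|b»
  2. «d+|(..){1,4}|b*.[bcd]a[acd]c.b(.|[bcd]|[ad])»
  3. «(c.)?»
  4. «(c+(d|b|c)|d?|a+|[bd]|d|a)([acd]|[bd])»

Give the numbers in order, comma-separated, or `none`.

2

1 → no match
2 → match
3 → no match
4 → no match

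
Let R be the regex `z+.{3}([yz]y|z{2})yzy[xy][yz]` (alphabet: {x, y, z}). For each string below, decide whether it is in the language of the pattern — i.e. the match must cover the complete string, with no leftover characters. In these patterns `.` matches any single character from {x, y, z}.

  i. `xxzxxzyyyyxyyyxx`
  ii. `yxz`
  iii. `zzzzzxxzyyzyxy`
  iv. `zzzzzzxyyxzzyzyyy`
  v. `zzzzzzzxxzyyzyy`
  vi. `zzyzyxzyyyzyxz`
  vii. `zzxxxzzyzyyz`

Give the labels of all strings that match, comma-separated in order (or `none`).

iii, vii

i → no match — must start with `z`
ii → no match — must start with `z`
iii → match
iv → no match
v → no match
vi → no match
vii → match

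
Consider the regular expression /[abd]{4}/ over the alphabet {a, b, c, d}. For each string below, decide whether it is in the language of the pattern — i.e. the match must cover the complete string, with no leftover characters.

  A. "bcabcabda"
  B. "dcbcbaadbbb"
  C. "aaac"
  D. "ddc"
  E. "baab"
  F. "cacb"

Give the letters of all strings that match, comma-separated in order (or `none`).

A → no match
B → no match
C → no match
D → no match
E → match
F → no match

E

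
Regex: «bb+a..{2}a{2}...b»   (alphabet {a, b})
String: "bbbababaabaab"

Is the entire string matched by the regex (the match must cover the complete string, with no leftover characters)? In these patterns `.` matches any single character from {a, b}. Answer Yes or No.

Yes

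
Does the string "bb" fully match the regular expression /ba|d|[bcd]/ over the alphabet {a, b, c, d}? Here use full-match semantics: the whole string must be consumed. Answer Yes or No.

No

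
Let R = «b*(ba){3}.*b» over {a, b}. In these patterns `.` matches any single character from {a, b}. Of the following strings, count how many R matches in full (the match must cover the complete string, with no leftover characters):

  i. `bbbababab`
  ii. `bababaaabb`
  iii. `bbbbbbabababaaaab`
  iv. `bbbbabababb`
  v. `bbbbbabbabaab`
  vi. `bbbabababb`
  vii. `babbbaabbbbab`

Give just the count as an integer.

i → match
ii → match
iii → match
iv → match
v → no match
vi → match
vii → no match
Total matched: 5

5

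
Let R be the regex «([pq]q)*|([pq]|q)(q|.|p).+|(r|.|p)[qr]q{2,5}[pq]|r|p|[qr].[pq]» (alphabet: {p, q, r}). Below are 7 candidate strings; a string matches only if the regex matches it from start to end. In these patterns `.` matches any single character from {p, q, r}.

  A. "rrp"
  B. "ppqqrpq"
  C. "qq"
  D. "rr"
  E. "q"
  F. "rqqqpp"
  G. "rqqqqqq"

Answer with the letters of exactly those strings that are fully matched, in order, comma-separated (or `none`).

A, B, C, G

A → match
B → match
C → match
D → no match
E → no match
F → no match
G → match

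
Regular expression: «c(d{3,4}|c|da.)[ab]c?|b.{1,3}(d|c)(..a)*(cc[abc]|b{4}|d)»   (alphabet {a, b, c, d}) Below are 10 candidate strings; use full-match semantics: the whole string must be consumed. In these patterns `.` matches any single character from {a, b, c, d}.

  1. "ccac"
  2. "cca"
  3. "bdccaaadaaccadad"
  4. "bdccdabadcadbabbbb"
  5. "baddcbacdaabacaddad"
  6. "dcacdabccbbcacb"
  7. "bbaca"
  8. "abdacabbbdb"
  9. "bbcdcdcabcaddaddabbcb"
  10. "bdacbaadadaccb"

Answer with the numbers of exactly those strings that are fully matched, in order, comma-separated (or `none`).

1 → match
2 → match
3 → no match
4 → match
5 → no match
6 → no match
7 → no match
8 → no match
9 → no match
10 → no match

1, 2, 4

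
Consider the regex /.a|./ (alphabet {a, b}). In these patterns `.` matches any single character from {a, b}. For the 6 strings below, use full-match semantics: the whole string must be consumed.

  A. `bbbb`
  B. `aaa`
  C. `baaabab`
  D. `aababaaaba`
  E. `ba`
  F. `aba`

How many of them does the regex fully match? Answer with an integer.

A. `bbbb` → no match
B. `aaa` → no match
C. `baaabab` → no match
D. `aababaaaba` → no match
E. `ba` → match
F. `aba` → no match
Total matched: 1

1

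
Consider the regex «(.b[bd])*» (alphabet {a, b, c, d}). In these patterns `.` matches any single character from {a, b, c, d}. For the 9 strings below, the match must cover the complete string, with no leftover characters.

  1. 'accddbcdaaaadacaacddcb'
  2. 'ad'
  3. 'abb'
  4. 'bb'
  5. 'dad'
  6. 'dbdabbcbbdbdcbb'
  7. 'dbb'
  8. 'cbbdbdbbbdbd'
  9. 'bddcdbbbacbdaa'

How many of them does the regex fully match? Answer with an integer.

4

1 → no match
2 → no match
3 → match
4 → no match
5 → no match
6 → match
7 → match
8 → match
9 → no match
Total matched: 4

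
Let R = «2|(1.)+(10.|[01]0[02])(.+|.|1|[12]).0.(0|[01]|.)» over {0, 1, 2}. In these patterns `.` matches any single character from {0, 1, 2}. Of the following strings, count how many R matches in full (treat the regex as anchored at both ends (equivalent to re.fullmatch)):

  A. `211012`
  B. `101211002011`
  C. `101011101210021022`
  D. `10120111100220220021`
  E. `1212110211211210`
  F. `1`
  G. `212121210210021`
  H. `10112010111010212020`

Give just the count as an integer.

A → no match
B → no match
C → match
D → no match
E → no match
F → no match
G → no match
H → no match
Total matched: 1

1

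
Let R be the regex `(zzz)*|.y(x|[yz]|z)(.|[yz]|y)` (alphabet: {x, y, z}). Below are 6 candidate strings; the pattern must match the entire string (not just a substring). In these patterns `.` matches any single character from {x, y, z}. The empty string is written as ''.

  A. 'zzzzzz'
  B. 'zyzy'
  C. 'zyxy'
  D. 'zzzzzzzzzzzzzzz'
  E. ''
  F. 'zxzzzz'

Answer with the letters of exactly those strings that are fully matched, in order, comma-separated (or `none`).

A, B, C, D, E

A. 'zzzzzz' → match
B. 'zyzy' → match
C. 'zyxy' → match
D → match
E. '' → match
F. 'zxzzzz' → no match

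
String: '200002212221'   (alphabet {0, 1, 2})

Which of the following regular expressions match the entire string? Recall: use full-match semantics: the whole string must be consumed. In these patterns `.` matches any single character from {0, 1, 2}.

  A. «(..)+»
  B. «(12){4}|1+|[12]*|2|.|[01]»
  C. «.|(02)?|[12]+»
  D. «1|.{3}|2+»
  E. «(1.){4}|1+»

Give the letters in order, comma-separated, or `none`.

A → match
B → no match
C → no match
D → no match
E → no match — must start with '1'

A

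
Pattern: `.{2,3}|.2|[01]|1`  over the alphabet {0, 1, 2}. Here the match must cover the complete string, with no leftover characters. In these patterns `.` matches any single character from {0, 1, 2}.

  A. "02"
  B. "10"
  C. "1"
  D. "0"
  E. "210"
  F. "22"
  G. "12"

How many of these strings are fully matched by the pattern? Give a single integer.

7

A → match
B → match
C → match
D → match
E → match
F → match
G → match
Total matched: 7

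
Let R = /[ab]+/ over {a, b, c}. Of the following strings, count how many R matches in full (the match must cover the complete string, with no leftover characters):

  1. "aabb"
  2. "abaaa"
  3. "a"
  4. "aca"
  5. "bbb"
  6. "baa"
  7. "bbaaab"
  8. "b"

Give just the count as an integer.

7

1 → match
2 → match
3 → match
4 → no match
5 → match
6 → match
7 → match
8 → match
Total matched: 7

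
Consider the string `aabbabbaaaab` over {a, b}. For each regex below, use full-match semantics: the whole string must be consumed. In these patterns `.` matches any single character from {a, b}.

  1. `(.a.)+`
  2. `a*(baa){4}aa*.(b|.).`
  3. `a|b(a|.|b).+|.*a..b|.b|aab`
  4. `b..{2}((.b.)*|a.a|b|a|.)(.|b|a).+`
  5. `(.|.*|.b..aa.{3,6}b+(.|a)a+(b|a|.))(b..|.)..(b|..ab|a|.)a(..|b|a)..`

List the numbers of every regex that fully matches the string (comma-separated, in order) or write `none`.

1, 3, 5

1 → match
2 → no match
3 → match
4 → no match — must start with `b`
5 → match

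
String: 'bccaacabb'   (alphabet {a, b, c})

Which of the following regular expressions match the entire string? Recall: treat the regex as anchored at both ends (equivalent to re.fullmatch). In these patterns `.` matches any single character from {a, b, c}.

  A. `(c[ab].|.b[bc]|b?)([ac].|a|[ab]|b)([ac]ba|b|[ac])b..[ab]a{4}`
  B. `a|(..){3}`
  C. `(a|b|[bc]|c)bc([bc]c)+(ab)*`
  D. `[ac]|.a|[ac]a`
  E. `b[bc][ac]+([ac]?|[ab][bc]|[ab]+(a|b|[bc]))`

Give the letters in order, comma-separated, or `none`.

E

A → no match — must end with 'a'
B → no match
C → no match
D → no match
E → match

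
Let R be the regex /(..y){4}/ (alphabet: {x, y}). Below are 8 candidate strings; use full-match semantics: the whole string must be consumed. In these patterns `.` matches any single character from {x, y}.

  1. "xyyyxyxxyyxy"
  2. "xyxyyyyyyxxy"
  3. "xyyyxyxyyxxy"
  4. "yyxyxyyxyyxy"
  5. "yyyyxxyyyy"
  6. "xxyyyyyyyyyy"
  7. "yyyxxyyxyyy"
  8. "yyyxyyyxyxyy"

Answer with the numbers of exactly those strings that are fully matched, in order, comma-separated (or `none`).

1, 3, 6, 8

1 → match
2 → no match
3 → match
4 → no match
5 → no match
6 → match
7 → no match
8 → match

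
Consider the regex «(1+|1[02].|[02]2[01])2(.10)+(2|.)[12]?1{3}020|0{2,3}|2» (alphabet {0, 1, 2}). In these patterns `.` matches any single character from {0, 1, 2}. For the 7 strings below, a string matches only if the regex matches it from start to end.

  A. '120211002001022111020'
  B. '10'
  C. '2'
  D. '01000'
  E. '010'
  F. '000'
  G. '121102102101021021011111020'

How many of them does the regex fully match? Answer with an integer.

2

A → no match
B → no match
C → match
D → no match
E → no match
F → match
G → no match
Total matched: 2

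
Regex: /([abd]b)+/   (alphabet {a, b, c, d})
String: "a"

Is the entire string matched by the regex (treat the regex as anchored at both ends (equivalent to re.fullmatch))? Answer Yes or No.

Every match must end with "b", but "a" does not.

No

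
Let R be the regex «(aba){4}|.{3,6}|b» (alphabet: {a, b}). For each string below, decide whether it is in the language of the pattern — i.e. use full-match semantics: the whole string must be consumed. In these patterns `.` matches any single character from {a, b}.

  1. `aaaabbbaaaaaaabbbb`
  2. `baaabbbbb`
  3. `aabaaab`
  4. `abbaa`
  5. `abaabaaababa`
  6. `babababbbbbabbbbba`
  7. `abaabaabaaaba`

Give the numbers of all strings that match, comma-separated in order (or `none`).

4

1 → no match
2. `baaabbbbb` → no match
3. `aabaaab` → no match
4. `abbaa` → match
5. `abaabaaababa` → no match
6 → no match
7 → no match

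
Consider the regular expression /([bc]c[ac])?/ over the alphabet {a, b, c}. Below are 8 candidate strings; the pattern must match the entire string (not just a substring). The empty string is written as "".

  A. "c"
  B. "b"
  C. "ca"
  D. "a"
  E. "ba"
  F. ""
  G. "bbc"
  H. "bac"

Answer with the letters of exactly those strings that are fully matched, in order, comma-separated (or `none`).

A. "c" → no match
B. "b" → no match
C. "ca" → no match
D. "a" → no match
E. "ba" → no match
F. "" → match
G. "bbc" → no match
H. "bac" → no match

F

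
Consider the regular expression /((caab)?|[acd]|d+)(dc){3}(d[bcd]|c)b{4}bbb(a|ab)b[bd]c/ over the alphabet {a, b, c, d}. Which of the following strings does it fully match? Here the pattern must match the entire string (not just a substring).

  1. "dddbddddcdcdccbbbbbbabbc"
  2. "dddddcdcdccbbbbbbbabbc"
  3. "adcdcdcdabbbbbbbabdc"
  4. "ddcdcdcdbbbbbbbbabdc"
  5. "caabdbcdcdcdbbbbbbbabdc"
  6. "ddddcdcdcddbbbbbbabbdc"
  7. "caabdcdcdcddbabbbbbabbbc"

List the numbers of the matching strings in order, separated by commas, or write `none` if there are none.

2, 4

1 → no match
2 → match
3 → no match
4 → match
5 → no match
6 → no match
7 → no match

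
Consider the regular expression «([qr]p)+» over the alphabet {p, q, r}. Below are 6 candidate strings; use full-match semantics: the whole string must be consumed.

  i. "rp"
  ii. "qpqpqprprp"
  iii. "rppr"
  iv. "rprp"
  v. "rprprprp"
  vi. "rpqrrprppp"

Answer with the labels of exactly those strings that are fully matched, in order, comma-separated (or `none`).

i, ii, iv, v

i → match
ii → match
iii → no match — must end with "p"
iv → match
v → match
vi → no match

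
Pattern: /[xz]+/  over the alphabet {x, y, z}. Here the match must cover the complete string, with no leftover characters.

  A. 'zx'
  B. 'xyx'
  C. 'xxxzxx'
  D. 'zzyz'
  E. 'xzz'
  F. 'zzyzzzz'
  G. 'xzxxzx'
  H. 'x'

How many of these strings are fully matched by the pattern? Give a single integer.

A. 'zx' → match
B. 'xyx' → no match
C. 'xxxzxx' → match
D. 'zzyz' → no match
E. 'xzz' → match
F. 'zzyzzzz' → no match
G. 'xzxxzx' → match
H. 'x' → match
Total matched: 5

5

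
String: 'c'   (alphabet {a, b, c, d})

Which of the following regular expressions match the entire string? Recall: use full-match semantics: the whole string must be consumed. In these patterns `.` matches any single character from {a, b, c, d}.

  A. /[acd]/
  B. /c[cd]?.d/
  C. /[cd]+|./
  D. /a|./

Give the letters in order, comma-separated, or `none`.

A → match
B → no match — must end with 'd'
C → match
D → match

A, C, D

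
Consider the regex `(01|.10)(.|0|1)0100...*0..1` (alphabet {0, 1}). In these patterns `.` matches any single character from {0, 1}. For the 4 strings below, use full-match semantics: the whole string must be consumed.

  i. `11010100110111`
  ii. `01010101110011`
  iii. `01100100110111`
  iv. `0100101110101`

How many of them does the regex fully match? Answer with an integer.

1

i → match
ii → no match
iii → no match
iv → no match
Total matched: 1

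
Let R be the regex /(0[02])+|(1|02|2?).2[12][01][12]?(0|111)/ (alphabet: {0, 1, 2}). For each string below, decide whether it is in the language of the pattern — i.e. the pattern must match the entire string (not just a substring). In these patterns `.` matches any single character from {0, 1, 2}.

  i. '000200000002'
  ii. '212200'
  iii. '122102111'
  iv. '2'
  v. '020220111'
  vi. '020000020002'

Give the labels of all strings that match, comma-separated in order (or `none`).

i → match
ii → match
iii → match
iv → no match
v → match
vi → match

i, ii, iii, v, vi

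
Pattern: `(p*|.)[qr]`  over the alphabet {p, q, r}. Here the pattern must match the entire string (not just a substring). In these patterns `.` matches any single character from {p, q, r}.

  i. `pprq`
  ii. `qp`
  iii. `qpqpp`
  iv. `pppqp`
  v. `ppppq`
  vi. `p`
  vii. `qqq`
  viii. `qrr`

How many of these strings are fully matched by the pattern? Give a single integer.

i → no match
ii → no match
iii → no match
iv → no match
v → match
vi → no match
vii → no match
viii → no match
Total matched: 1

1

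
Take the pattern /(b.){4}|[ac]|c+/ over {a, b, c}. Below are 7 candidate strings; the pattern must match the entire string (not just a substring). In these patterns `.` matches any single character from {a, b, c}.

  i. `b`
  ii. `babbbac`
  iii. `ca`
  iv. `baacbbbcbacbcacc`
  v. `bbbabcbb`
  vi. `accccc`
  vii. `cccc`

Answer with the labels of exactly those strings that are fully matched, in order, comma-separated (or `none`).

v, vii

i. `b` → no match
ii. `babbbac` → no match
iii. `ca` → no match
iv → no match
v. `bbbabcbb` → match
vi. `accccc` → no match
vii. `cccc` → match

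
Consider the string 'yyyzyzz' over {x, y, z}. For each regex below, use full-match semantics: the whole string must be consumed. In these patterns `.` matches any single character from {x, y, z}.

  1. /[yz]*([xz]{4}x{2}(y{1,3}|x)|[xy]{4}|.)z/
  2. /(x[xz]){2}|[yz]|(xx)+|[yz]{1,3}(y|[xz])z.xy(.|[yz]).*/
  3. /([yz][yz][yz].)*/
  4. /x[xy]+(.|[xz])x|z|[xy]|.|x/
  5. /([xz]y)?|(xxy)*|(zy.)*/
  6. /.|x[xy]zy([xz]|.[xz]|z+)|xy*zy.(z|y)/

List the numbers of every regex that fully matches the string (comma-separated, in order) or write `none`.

1

1 → match
2 → no match
3 → no match
4 → no match
5 → no match
6 → no match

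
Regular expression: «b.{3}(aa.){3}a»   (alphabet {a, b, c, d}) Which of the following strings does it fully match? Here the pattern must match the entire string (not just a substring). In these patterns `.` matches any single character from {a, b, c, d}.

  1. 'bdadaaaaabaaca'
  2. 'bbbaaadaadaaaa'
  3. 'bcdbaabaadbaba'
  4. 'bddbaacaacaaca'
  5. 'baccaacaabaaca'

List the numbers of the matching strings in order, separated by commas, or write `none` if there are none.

1 → match
2 → match
3 → no match
4 → match
5 → match

1, 2, 4, 5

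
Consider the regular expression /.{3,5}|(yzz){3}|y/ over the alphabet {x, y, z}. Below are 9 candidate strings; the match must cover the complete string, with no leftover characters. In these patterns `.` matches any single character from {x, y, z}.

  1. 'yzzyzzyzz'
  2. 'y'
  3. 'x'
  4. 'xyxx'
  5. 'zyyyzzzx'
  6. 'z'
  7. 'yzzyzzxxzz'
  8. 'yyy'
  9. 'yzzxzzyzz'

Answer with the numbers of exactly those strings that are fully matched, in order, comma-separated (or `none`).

1. 'yzzyzzyzz' → match
2. 'y' → match
3. 'x' → no match
4. 'xyxx' → match
5. 'zyyyzzzx' → no match
6. 'z' → no match
7. 'yzzyzzxxzz' → no match
8. 'yyy' → match
9. 'yzzxzzyzz' → no match

1, 2, 4, 8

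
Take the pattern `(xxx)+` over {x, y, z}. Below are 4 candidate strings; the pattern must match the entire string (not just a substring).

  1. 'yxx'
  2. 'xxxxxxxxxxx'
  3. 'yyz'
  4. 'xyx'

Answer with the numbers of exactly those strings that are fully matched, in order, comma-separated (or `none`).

none

1 → no match — must start with 'xxx'
2 → no match
3 → no match — must start with 'xxx'
4 → no match — must start with 'xxx'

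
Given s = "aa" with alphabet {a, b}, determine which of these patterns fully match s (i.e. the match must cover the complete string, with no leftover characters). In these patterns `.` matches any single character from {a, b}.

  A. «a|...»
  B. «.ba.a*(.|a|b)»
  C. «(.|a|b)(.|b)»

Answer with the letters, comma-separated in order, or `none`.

C

A → no match
B → no match
C → match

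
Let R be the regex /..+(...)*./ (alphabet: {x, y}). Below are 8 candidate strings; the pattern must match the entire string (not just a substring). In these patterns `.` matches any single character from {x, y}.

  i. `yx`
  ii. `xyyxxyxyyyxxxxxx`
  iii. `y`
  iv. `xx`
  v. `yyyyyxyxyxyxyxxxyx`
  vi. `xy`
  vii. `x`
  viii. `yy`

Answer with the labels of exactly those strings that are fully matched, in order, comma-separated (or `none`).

ii, v

i → no match
ii → match
iii → no match
iv → no match
v → match
vi → no match
vii → no match
viii → no match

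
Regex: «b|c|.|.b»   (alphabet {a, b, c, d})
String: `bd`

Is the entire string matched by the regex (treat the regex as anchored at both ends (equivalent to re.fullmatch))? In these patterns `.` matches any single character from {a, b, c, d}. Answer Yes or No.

No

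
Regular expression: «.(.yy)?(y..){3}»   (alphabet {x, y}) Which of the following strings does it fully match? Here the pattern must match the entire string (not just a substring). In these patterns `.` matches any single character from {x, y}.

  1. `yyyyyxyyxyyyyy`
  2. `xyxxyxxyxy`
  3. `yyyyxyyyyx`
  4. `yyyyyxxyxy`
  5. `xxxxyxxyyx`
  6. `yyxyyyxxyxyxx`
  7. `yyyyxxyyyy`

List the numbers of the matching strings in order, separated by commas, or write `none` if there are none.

1 → no match
2 → match
3 → no match
4 → match
5 → no match
6 → no match
7 → no match

2, 4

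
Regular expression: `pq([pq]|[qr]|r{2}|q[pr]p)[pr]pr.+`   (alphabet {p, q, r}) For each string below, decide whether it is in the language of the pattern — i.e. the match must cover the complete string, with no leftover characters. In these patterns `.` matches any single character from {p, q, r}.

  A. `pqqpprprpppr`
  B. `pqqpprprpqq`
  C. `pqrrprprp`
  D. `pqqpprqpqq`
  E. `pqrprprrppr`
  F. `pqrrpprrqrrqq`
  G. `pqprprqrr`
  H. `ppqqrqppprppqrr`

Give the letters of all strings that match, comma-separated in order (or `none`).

A → match
B → match
C → match
D → match
E → no match
F → match
G → match
H → no match — must start with `pq`

A, B, C, D, F, G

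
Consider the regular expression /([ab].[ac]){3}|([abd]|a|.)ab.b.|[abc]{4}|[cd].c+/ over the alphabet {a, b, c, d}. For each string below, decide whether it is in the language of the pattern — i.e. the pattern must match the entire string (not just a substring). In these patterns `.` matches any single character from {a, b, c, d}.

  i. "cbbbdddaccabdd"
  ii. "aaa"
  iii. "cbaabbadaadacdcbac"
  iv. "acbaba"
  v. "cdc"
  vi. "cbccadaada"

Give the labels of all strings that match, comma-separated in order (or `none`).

i → no match
ii → no match
iii → no match
iv → no match
v → match
vi → no match

v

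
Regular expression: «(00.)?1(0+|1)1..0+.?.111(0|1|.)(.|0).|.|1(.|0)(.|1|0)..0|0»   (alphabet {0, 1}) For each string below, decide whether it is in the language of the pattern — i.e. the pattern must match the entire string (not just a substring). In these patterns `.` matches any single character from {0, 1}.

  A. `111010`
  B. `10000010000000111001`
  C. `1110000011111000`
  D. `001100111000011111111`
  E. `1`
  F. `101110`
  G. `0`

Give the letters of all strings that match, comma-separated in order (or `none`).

A → match
B → match
C → match
D → match
E → match
F → match
G → match

A, B, C, D, E, F, G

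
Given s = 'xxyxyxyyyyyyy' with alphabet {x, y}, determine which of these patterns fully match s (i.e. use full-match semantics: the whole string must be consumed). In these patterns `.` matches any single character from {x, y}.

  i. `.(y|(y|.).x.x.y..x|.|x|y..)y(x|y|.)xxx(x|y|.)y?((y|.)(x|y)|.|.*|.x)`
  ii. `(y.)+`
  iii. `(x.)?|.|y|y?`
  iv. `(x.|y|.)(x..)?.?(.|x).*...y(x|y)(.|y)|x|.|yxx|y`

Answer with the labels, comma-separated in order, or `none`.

i → no match
ii → no match — must start with 'y'
iii → no match
iv → match

iv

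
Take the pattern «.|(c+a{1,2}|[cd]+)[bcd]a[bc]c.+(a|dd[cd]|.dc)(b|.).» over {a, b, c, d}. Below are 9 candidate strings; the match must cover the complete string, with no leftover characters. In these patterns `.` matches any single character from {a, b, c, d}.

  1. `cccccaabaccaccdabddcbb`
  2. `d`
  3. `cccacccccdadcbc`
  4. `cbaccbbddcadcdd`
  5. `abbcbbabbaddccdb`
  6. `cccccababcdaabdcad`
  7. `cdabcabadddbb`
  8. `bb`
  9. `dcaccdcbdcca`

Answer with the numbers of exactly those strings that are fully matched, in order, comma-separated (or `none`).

1, 2, 3, 4, 6, 7, 9

1 → match
2 → match
3 → match
4 → match
5 → no match
6 → match
7 → match
8 → no match
9 → match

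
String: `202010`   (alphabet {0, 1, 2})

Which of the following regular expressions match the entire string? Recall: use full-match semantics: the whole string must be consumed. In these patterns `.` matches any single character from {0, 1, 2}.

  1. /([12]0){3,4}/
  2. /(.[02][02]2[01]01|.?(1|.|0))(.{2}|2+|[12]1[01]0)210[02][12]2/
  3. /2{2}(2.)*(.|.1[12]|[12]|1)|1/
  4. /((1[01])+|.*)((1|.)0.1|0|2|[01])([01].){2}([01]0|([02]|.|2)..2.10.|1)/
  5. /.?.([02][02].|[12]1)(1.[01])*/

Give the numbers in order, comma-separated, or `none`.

1 → match
2 → no match — must end with `2`
3 → no match
4 → no match
5 → no match

1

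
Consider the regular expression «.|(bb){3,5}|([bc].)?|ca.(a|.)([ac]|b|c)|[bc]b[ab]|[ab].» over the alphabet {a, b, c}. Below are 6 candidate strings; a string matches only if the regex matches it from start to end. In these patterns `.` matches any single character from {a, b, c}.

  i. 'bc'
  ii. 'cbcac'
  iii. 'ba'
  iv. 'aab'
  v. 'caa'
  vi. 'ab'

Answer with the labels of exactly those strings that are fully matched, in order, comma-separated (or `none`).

i, iii, vi

i → match
ii → no match
iii → match
iv → no match
v → no match
vi → match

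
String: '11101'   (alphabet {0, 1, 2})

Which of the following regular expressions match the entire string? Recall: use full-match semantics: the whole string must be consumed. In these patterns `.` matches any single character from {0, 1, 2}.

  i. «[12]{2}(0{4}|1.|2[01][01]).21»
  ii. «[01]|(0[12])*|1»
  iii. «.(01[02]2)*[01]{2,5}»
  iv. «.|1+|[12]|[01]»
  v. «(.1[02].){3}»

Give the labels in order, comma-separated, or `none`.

i → no match — must end with '21'
ii → no match
iii → match
iv → no match
v → no match

iii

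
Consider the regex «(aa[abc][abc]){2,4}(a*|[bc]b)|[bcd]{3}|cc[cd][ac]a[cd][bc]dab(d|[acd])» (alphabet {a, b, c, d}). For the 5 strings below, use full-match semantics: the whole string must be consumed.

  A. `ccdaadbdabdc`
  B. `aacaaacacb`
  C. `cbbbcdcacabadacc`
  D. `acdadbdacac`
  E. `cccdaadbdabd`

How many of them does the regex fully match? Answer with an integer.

1

A → no match
B → match
C → no match
D → no match
E → no match
Total matched: 1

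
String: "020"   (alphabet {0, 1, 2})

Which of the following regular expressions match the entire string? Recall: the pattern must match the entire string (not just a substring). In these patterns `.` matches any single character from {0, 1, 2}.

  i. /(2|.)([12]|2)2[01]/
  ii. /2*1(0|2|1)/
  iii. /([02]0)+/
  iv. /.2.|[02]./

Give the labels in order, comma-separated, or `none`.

i → no match
ii → no match
iii → no match
iv → match

iv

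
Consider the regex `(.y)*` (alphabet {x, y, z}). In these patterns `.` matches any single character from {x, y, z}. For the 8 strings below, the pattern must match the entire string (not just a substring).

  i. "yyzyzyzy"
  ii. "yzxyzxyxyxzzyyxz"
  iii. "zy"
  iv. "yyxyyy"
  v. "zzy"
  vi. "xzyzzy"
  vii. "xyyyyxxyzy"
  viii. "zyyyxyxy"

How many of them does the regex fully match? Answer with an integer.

4

i → match
ii → no match
iii → match
iv → match
v → no match
vi → no match
vii → no match
viii → match
Total matched: 4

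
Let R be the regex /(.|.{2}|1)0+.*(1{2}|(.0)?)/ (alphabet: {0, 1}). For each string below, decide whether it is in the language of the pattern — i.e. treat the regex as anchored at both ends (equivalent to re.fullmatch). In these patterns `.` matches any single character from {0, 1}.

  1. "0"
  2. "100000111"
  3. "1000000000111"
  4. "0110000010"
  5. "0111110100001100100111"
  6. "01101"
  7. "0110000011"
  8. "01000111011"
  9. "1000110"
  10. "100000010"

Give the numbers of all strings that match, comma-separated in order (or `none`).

2, 3, 8, 9, 10

1 → no match
2 → match
3 → match
4 → no match
5 → no match
6 → no match
7 → no match
8 → match
9 → match
10 → match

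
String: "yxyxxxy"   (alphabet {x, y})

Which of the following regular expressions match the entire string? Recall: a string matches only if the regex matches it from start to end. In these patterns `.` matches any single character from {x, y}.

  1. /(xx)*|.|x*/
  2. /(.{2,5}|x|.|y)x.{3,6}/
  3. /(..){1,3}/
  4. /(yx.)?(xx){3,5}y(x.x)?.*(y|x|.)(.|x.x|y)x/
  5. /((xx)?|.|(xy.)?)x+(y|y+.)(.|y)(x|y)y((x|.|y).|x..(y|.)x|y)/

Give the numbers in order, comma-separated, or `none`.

2

1 → no match
2 → match
3 → no match
4 → no match — must end with "x"
5 → no match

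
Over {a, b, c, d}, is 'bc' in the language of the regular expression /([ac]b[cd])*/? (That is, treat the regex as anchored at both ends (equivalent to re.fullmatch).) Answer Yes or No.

No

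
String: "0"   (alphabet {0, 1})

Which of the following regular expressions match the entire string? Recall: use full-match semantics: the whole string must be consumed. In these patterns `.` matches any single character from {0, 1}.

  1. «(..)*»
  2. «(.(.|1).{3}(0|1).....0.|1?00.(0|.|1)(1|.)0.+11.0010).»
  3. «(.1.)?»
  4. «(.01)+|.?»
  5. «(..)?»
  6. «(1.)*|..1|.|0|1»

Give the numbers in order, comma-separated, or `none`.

1 → no match
2 → no match
3 → no match
4 → match
5 → no match
6 → match

4, 6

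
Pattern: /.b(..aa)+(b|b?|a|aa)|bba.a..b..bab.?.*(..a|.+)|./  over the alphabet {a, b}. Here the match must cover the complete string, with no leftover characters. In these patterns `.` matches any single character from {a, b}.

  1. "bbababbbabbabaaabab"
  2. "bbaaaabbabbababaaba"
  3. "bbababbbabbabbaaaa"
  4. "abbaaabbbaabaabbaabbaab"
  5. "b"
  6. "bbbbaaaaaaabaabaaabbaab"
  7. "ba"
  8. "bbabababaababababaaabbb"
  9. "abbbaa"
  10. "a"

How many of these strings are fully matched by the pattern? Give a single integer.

8

1 → match
2 → match
3 → match
4 → no match
5. "b" → match
6 → match
7. "ba" → no match
8 → match
9. "abbbaa" → match
10. "a" → match
Total matched: 8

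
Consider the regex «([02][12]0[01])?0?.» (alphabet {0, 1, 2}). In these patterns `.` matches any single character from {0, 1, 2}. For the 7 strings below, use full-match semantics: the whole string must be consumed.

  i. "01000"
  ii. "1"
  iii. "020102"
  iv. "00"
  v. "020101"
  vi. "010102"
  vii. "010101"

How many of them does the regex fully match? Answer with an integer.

7

i. "01000" → match
ii. "1" → match
iii. "020102" → match
iv. "00" → match
v. "020101" → match
vi. "010102" → match
vii. "010101" → match
Total matched: 7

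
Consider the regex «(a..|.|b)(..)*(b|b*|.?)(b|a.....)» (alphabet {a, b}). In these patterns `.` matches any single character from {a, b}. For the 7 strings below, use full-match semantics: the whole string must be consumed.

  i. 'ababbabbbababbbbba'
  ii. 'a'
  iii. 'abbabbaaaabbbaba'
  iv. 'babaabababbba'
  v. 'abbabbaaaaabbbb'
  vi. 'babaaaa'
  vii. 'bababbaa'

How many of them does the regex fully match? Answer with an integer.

2

i → no match
ii → no match
iii → no match
iv → no match
v → match
vi → match
vii → no match
Total matched: 2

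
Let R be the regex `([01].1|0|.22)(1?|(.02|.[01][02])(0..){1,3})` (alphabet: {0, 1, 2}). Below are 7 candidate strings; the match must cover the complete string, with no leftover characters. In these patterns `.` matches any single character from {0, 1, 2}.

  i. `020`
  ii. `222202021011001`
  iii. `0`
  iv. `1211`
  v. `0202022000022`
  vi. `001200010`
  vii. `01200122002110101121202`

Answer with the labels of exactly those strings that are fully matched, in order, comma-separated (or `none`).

ii, iii, iv, v, vi

i → no match
ii → match
iii → match
iv → match
v → match
vi → match
vii → no match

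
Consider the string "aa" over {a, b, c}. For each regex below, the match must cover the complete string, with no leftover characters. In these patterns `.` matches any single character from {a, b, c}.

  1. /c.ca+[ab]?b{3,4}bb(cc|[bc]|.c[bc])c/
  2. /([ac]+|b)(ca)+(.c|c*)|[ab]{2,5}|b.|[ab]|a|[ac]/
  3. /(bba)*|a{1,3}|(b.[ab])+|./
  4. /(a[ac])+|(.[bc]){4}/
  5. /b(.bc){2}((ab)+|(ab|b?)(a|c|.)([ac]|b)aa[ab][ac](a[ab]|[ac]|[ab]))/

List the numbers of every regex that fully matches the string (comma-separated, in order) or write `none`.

1 → no match — must start with "c"
2 → match
3 → match
4 → match
5 → no match — must start with "b"

2, 3, 4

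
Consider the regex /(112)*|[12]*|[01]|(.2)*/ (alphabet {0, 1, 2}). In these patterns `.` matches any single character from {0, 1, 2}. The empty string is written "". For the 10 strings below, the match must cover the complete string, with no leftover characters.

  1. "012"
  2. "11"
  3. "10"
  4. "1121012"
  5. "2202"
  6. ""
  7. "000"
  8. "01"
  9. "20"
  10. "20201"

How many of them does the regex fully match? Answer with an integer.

1. "012" → no match
2. "11" → match
3. "10" → no match
4. "1121012" → no match
5. "2202" → match
6. "" → match
7. "000" → no match
8. "01" → no match
9. "20" → no match
10. "20201" → no match
Total matched: 3

3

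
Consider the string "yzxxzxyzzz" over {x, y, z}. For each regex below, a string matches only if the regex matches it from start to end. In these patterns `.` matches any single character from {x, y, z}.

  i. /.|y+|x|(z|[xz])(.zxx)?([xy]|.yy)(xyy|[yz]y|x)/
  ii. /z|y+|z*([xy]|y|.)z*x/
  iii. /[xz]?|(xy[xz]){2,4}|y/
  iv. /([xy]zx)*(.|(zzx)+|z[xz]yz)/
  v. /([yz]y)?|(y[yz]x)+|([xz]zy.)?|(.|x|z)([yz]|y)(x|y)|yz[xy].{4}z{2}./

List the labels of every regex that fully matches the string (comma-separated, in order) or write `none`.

i → no match
ii → no match
iii → no match
iv → no match
v → match

v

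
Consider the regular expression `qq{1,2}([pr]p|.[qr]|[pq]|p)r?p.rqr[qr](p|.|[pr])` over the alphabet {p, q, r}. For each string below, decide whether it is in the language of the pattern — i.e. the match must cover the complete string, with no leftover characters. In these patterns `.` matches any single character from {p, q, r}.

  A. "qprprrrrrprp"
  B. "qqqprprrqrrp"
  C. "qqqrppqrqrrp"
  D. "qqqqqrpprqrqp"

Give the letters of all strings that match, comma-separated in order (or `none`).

B, C, D

A → no match — must start with "qq"
B → match
C → match
D → match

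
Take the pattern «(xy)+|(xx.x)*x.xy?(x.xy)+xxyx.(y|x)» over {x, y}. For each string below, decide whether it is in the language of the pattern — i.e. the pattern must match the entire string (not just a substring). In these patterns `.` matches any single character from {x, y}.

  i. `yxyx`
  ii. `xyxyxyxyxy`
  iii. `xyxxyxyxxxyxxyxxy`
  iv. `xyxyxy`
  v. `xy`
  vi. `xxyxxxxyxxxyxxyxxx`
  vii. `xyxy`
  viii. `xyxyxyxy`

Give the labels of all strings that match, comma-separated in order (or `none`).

ii, iii, iv, v, vi, vii, viii

i → no match
ii → match
iii → match
iv → match
v → match
vi → match
vii → match
viii → match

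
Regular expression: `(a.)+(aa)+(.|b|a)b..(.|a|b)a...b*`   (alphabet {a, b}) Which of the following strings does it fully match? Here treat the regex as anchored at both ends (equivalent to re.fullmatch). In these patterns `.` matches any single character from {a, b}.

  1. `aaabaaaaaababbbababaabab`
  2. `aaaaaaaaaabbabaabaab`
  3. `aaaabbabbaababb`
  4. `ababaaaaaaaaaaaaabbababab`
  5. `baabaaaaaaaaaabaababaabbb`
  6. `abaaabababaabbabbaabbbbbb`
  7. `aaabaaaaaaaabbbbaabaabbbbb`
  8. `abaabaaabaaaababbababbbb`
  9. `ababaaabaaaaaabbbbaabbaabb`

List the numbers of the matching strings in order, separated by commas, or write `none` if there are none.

1 → no match
2 → match
3 → match
4 → match
5 → no match — must start with `a`
6 → match
7 → match
8 → no match
9 → no match

2, 3, 4, 6, 7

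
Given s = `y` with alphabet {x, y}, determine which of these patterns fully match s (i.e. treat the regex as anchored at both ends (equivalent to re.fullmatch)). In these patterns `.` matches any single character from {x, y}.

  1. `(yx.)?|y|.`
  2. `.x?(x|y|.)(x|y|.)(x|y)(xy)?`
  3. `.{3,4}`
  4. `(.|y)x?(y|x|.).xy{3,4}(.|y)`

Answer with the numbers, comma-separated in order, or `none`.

1 → match
2 → no match
3 → no match
4 → no match

1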